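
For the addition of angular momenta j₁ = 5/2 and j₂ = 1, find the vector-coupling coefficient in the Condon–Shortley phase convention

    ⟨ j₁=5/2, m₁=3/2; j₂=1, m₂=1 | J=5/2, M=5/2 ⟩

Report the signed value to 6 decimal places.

-0.534522  (= −√(2/7))

j₁+j₂−J=1  J+j₁−j₂=4  J−j₁+j₂=1  j₁+j₂+J+1=7
(j₁±m₁, j₂±m₂, J±M) = (4,1,2,0,5,0)
P² = 1152/7
sum k=1..1:
  [1] −1/24 = -1/24
S = -1/24
C² = P²·S² = 2/7 ; C = -0.534522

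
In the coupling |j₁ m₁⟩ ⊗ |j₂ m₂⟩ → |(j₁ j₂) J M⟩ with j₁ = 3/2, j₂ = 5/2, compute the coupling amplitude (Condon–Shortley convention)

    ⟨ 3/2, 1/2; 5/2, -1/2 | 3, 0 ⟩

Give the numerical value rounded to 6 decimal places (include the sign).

triangle: 1!*2!*4!/8! = 48/40320
(j±m)!: 2!*1!*2!*3!*3!*3! = 864
prefactor² = (2J+1)*Δ*N² = 36/5
  k=0: +1/(0!*1!*1!*2!*1!*2!) = 1/4
  k=1: −1/(1!*0!*0!*1!*2!*3!) = -1/12
Σ = 1/6  ⇒  CG² = 36/5*1/6² = 1/5
CG = +√(1/5) = +0.447214

+0.447214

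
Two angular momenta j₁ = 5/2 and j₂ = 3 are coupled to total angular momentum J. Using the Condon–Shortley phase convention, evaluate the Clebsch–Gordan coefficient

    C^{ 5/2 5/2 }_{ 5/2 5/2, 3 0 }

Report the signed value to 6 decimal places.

+0.345033

j₁+j₂−J=3  J+j₁−j₂=2  J−j₁+j₂=3  j₁+j₂+J+1=9
(j₁±m₁, j₂±m₂, J±M) = (5,0,3,3,5,0)
P² = 4320/7
sum k=0..0:
  [0] +1/72 = 1/72
S = 1/72
C² = P²·S² = 5/42 ; C = +0.345033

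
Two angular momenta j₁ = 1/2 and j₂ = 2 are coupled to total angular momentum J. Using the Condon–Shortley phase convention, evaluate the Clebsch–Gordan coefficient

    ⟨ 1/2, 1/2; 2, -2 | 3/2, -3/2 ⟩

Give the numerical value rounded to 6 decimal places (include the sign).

+0.894427  (= +√(4/5))

j₁+j₂−J=1  J+j₁−j₂=0  J−j₁+j₂=3  j₁+j₂+J+1=5
(j₁±m₁, j₂±m₂, J±M) = (1,0,0,4,0,3)
P² = 144/5
sum k=0..0:
  [0] +1/6 = 1/6
S = 1/6
C² = P²·S² = 4/5 ; C = +0.894427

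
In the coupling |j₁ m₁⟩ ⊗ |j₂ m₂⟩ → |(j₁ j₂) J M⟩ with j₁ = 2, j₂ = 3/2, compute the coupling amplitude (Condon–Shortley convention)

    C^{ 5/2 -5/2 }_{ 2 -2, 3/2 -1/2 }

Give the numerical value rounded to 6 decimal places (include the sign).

-0.755929  (= −√(4/7))

triangle: 1!*3!*2!/7! = 12/5040
(j±m)!: 0!*4!*1!*2!*0!*5! = 5760
prefactor² = (2J+1)*Δ*N² = 576/7
  k=1: −1/(1!*0!*3!*0!*0!*2!) = -1/12
Σ = -1/12  ⇒  CG² = 576/7*(-1/12)² = 4/7
CG = −√(4/7) = -0.755929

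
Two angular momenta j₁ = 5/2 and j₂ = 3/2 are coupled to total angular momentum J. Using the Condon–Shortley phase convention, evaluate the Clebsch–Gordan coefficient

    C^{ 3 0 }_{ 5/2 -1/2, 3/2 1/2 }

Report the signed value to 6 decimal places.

-0.447214  (= −√(1/5))

j₁+j₂−J=1  J+j₁−j₂=4  J−j₁+j₂=2  j₁+j₂+J+1=8
(j₁±m₁, j₂±m₂, J±M) = (2,3,2,1,3,3)
P² = 36/5
sum k=0..1:
  [0] +1/12 = 1/12
  [1] −1/4 = -1/4
S = -1/6
C² = P²·S² = 1/5 ; C = -0.447214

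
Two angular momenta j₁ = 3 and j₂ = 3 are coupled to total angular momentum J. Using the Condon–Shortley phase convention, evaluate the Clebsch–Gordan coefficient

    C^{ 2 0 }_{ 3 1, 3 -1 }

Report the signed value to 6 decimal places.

triangle: 4!×2!×2!/9! = 96/362880
(j±m)!: 4!×2!×2!×4!×2!×2! = 9216
prefactor² = (2J+1)×Δ×N² = 256/21
  k=0: +1/(0!×4!×2!×2!×0!×0!) = 1/96
  k=1: −1/(1!×3!×1!×1!×1!×1!) = -1/6
  k=2: +1/(2!×2!×0!×0!×2!×2!) = 1/16
Σ = -3/32  ⇒  CG² = 256/21×(-3/32)² = 3/28
CG = −√(3/28) = -0.327327

-0.327327  (= −√(3/28))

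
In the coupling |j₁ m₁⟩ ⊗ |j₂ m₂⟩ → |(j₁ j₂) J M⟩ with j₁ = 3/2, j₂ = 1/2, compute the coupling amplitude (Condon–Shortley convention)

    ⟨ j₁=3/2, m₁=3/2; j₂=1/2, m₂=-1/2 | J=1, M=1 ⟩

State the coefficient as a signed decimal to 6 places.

+√(3/4) = +0.866025

√[3·1!2!0!/4! · 3!0!0!1!2!0!] = √(3)
  +(−1)^0/∏(0,1,0,0,2,0)! = 1/2  (running 1/2)
⟨..|..⟩ = √(3)·(1/2) = +0.866025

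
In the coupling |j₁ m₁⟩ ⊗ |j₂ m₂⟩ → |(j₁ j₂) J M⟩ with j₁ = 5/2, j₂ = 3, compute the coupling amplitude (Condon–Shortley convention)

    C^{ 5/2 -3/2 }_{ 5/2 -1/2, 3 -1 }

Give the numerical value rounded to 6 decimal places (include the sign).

triangle: 3!*2!*3!/9! = 72/362880
(j±m)!: 2!*3!*2!*4!*1!*4! = 13824
prefactor² = (2J+1)*Δ*N² = 576/35
  k=1: −1/(1!*2!*2!*1!*0!*2!) = -1/8
  k=2: +1/(2!*1!*1!*0!*1!*3!) = 1/12
Σ = -1/24  ⇒  CG² = 576/35*(-1/24)² = 1/35
CG = −√(1/35) = -0.169031

-0.169031  (= −√(1/35))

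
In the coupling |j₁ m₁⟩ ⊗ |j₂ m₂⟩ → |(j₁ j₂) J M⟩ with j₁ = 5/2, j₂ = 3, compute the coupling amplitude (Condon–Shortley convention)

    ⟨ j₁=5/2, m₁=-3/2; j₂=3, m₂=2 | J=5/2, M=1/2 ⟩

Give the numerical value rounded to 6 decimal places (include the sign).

triangle: 3!*2!*3!/9! = 72/362880
(j±m)!: 1!*4!*5!*1!*3!*2! = 34560
prefactor² = (2J+1)*Δ*N² = 288/7
  k=2: +1/(2!*1!*2!*3!*0!*0!) = 1/24
  k=3: −1/(3!*0!*1!*2!*1!*1!) = -1/12
Σ = -1/24  ⇒  CG² = 288/7*(-1/24)² = 1/14
CG = −√(1/14) = -0.267261

−√(1/14) ≈ -0.267261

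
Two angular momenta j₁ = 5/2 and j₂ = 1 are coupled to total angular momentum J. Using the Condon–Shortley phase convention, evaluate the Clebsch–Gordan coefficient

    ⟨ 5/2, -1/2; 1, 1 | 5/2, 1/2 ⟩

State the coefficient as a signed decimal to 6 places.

-0.717137  (= −√(18/35))

j₁+j₂−J=1  J+j₁−j₂=4  J−j₁+j₂=1  j₁+j₂+J+1=7
(j₁±m₁, j₂±m₂, J±M) = (2,3,2,0,3,2)
P² = 288/35
sum k=1..1:
  [1] −1/4 = -1/4
S = -1/4
C² = P²·S² = 18/35 ; C = -0.717137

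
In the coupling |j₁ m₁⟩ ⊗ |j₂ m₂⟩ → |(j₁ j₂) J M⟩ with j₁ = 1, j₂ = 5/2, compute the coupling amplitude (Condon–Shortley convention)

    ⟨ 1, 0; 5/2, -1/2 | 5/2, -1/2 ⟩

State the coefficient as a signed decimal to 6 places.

+√(1/35) = +0.169031

j₁+j₂−J=1  J+j₁−j₂=1  J−j₁+j₂=4  j₁+j₂+J+1=7
(j₁±m₁, j₂±m₂, J±M) = (1,1,2,3,2,3)
P² = 144/35
sum k=0..1:
  [0] +1/4 = 1/4
  [1] −1/6 = -1/6
S = 1/12
C² = P²·S² = 1/35 ; C = +0.169031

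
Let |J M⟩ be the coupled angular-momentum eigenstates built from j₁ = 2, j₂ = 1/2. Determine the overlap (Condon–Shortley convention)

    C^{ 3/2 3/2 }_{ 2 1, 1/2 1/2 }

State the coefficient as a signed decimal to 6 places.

-0.447214  (= −√(1/5))

√[4·1!3!0!/5! · 3!1!1!0!3!0!] = √(36/5)
  +(−1)^1/∏(1,0,0,0,3,0)! = -1/6  (running -1/6)
⟨..|..⟩ = √(36/5)·(-1/6) = -0.447214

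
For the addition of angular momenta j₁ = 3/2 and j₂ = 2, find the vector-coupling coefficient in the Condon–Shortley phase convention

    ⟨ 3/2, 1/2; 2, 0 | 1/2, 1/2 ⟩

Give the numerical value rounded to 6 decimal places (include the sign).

−√(1/5) ≈ -0.447214

√[2·3!0!1!/5! · 2!1!2!2!1!0!] = √(4/5)
  +(−1)^1/∏(1,2,0,1,0,0)! = -1/2  (running -1/2)
⟨..|..⟩ = √(4/5)·(-1/2) = -0.447214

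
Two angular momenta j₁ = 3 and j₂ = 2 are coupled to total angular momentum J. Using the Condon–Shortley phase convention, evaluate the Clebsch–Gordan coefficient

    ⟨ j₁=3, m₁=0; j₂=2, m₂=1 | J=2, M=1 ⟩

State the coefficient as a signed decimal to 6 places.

√[5·3!3!1!/8! · 3!3!3!1!3!1!] = √(81/14)
  +(−1)^2/∏(2,1,1,1,2,0)! = 1/4  (running 1/4)
  +(−1)^3/∏(3,0,0,0,3,1)! = -1/36  (running 2/9)
⟨..|..⟩ = √(81/14)·(2/9) = +0.534522

+√(2/7) ≈ +0.534522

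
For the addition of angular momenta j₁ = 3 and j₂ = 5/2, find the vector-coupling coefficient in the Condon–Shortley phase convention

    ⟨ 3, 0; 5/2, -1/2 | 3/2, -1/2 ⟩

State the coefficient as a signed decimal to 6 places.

+0.338062  (= +√(4/35))

triangle: 4!*2!*1!/8! = 48/40320
(j±m)!: 3!*3!*2!*3!*1!*2! = 864
prefactor² = (2J+1)*Δ*N² = 144/35
  k=1: −1/(1!*3!*2!*1!*0!*0!) = -1/12
  k=2: +1/(2!*2!*1!*0!*1!*1!) = 1/4
Σ = 1/6  ⇒  CG² = 144/35*1/6² = 4/35
CG = +√(4/35) = +0.338062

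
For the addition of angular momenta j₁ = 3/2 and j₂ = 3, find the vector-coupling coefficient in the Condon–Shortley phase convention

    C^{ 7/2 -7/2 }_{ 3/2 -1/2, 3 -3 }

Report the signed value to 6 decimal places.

√[8·1!2!5!/9! · 1!2!0!6!0!7!] = √(38400)
  +(−1)^0/∏(0,1,2,0,0,5)! = 1/240  (running 1/240)
⟨..|..⟩ = √(38400)·(1/240) = +0.816497

+0.816497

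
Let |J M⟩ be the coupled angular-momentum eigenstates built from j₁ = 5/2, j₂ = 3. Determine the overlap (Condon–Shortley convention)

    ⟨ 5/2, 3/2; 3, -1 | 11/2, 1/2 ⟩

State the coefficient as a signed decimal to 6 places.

+√(25/154) ≈ +0.402911

√[12·0!5!6!/12! · 4!1!2!4!6!5!] = √(16588800/77)
  +(−1)^0/∏(0,0,1,2,4,4)! = 1/1152  (running 1/1152)
⟨..|..⟩ = √(16588800/77)·(1/1152) = +0.402911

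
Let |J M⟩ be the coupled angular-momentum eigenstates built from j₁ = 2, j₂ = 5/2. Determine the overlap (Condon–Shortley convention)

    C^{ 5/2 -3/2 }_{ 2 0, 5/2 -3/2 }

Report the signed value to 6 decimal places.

√[6·2!2!3!/8! · 2!2!1!4!1!4!] = √(288/35)
  +(−1)^0/∏(0,2,2,1,0,2)! = 1/8  (running 1/8)
  +(−1)^1/∏(1,1,1,0,1,3)! = -1/6  (running -1/24)
⟨..|..⟩ = √(288/35)·(-1/24) = -0.119523

−√(1/70) ≈ -0.119523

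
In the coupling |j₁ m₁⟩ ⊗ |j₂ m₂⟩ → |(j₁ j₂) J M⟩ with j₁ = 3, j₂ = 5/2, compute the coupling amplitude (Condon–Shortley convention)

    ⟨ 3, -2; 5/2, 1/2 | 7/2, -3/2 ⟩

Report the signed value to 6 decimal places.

+0.308607

√[8·2!4!3!/10! · 1!5!3!2!2!5!] = √(1536/7)
  +(−1)^1/∏(1,1,4,2,0,1)! = -1/48  (running -1/48)
  +(−1)^2/∏(2,0,3,1,1,2)! = 1/24  (running 1/48)
⟨..|..⟩ = √(1536/7)·(1/48) = +0.308607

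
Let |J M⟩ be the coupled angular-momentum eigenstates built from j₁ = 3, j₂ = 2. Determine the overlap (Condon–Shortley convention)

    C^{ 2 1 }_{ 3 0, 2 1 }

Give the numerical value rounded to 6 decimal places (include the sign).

+0.534522  (= +√(2/7))

triangle: 3!*3!*1!/8! = 36/40320
(j±m)!: 3!*3!*3!*1!*3!*1! = 1296
prefactor² = (2J+1)*Δ*N² = 81/14
  k=2: +1/(2!*1!*1!*1!*2!*0!) = 1/4
  k=3: −1/(3!*0!*0!*0!*3!*1!) = -1/36
Σ = 2/9  ⇒  CG² = 81/14*2/9² = 2/7
CG = +√(2/7) = +0.534522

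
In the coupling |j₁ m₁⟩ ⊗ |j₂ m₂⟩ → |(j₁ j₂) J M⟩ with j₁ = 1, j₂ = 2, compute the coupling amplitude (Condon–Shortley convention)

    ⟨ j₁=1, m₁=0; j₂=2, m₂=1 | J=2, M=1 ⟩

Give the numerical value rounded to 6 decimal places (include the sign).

−√(1/6) = -0.408248

j₁+j₂−J=1  J+j₁−j₂=1  J−j₁+j₂=3  j₁+j₂+J+1=6
(j₁±m₁, j₂±m₂, J±M) = (1,1,3,1,3,1)
P² = 3/2
sum k=0..1:
  [0] +1/6 = 1/6
  [1] −1/2 = -1/2
S = -1/3
C² = P²·S² = 1/6 ; C = -0.408248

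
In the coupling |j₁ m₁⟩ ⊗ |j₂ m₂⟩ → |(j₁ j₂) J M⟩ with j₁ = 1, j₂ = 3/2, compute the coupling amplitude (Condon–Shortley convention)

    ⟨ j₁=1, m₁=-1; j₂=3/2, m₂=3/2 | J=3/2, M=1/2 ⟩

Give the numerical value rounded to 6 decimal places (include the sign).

j₁+j₂−J=1  J+j₁−j₂=1  J−j₁+j₂=2  j₁+j₂+J+1=5
(j₁±m₁, j₂±m₂, J±M) = (0,2,3,0,2,1)
P² = 8/5
sum k=1..1:
  [1] −1/2 = -1/2
S = -1/2
C² = P²·S² = 2/5 ; C = -0.632456

−√(2/5) = -0.632456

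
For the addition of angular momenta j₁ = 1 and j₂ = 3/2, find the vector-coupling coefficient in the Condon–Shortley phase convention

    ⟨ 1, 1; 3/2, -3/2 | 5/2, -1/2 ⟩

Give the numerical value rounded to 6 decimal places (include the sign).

+√(1/10) ≈ +0.316228

triangle: 0!·2!·3!/6! = 12/720
(j±m)!: 2!·0!·0!·3!·2!·3! = 144
prefactor² = (2J+1)·Δ·N² = 72/5
  k=0: +1/(0!·0!·0!·0!·2!·3!) = 1/12
Σ = 1/12  ⇒  CG² = 72/5·1/12² = 1/10
CG = +√(1/10) = +0.316228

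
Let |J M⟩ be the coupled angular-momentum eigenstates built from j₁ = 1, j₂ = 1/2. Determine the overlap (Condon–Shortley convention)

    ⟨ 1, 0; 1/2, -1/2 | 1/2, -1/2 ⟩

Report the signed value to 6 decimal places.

+√(1/3) = +0.577350

√[2·1!1!0!/3! · 1!1!0!1!0!1!] = √(1/3)
  +(−1)^0/∏(0,1,1,0,0,0)! = 1  (running 1)
⟨..|..⟩ = √(1/3)·(1) = +0.577350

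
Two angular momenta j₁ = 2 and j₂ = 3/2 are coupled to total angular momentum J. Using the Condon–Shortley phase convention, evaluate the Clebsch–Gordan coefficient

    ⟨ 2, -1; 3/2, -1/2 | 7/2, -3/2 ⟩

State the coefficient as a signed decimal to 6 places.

j₁+j₂−J=0  J+j₁−j₂=4  J−j₁+j₂=3  j₁+j₂+J+1=8
(j₁±m₁, j₂±m₂, J±M) = (1,3,1,2,2,5)
P² = 576/7
sum k=0..0:
  [0] +1/12 = 1/12
S = 1/12
C² = P²·S² = 4/7 ; C = +0.755929

+0.755929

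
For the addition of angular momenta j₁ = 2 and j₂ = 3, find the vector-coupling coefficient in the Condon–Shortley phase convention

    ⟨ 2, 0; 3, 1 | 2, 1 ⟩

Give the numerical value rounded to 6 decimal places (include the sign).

+0.377964

triangle: 3!×1!×3!/8! = 36/40320
(j±m)!: 2!×2!×4!×2!×3!×1! = 1152
prefactor² = (2J+1)×Δ×N² = 36/7
  k=1: −1/(1!×2!×1!×3!×0!×0!) = -1/12
  k=2: +1/(2!×1!×0!×2!×1!×1!) = 1/4
Σ = 1/6  ⇒  CG² = 36/7×1/6² = 1/7
CG = +√(1/7) = +0.377964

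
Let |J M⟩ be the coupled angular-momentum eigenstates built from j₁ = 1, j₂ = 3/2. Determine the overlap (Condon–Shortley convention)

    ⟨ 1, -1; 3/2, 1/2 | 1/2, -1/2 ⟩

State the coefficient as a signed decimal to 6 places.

j₁+j₂−J=2  J+j₁−j₂=0  J−j₁+j₂=1  j₁+j₂+J+1=4
(j₁±m₁, j₂±m₂, J±M) = (0,2,2,1,0,1)
P² = 2/3
sum k=2..2:
  [2] +1/2 = 1/2
S = 1/2
C² = P²·S² = 1/6 ; C = +0.408248

+0.408248  (= +√(1/6))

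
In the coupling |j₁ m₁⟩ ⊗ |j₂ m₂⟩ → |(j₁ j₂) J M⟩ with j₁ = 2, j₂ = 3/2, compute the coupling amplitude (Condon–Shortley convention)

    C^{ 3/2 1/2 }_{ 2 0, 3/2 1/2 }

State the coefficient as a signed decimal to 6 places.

√[4·2!2!1!/6! · 2!2!2!1!2!1!] = √(16/45)
  +(−1)^1/∏(1,1,1,1,1,0)! = -1  (running -1)
  +(−1)^2/∏(2,0,0,0,2,1)! = 1/4  (running -3/4)
⟨..|..⟩ = √(16/45)·(-3/4) = -0.447214

-0.447214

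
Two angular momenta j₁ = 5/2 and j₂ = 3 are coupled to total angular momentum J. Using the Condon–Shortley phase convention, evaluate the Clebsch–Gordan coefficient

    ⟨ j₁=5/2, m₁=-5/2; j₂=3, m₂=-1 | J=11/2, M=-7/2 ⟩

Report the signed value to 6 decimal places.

+0.522233

triangle: 0!×5!×6!/12! = 86400/479001600
(j±m)!: 0!×5!×2!×4!×2!×9! = 4180377600
prefactor² = (2J+1)×Δ×N² = 99532800/11
  k=0: +1/(0!×0!×5!×2!×0!×4!) = 1/5760
Σ = 1/5760  ⇒  CG² = 99532800/11×1/5760² = 3/11
CG = +√(3/11) = +0.522233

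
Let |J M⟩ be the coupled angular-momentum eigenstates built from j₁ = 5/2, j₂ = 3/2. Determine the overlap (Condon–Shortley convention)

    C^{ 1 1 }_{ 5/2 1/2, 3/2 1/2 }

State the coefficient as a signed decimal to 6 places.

+√(3/20) = +0.387298

√[3·3!2!0!/6! · 3!2!2!1!2!0!] = √(12/5)
  +(−1)^2/∏(2,1,0,0,2,0)! = 1/4  (running 1/4)
⟨..|..⟩ = √(12/5)·(1/4) = +0.387298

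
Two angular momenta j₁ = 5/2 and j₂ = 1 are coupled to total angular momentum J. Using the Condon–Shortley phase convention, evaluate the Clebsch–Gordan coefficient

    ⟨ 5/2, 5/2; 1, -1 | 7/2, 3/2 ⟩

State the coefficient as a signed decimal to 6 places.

triangle: 0!*5!*2!/8! = 240/40320
(j±m)!: 5!*0!*0!*2!*5!*2! = 57600
prefactor² = (2J+1)*Δ*N² = 19200/7
  k=0: +1/(0!*0!*0!*0!*5!*2!) = 1/240
Σ = 1/240  ⇒  CG² = 19200/7*1/240² = 1/21
CG = +√(1/21) = +0.218218

+√(1/21) = +0.218218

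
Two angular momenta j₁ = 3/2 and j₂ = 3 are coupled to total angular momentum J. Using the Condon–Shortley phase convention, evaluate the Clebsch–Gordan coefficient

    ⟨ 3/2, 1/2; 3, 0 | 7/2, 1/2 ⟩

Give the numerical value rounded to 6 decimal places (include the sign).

j₁+j₂−J=1  J+j₁−j₂=2  J−j₁+j₂=5  j₁+j₂+J+1=9
(j₁±m₁, j₂±m₂, J±M) = (2,1,3,3,4,3)
P² = 384/7
sum k=0..1:
  [0] +1/12 = 1/12
  [1] −1/24 = -1/24
S = 1/24
C² = P²·S² = 2/21 ; C = +0.308607

+√(2/21) = +0.308607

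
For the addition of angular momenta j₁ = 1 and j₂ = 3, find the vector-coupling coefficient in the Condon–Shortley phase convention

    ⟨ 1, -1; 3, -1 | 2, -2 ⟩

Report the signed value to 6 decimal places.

√[5·2!0!4!/7! · 0!2!2!4!0!4!] = √(768/7)
  +(−1)^2/∏(2,0,0,0,0,4)! = 1/48  (running 1/48)
⟨..|..⟩ = √(768/7)·(1/48) = +0.218218

+√(1/21) = +0.218218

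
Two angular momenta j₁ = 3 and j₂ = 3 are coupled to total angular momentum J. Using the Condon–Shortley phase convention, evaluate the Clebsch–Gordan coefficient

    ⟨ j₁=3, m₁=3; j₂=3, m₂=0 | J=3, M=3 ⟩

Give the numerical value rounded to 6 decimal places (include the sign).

√[7·3!3!3!/10! · 6!0!3!3!6!0!] = √(7776)
  +(−1)^0/∏(0,3,0,3,3,0)! = 1/216  (running 1/216)
⟨..|..⟩ = √(7776)·(1/216) = +0.408248

+√(1/6) = +0.408248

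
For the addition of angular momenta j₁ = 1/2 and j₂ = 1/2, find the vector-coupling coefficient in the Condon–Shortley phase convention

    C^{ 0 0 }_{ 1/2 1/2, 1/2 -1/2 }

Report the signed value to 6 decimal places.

j₁+j₂−J=1  J+j₁−j₂=0  J−j₁+j₂=0  j₁+j₂+J+1=2
(j₁±m₁, j₂±m₂, J±M) = (1,0,0,1,0,0)
P² = 1/2
sum k=0..0:
  [0] +1/1 = 1
S = 1
C² = P²·S² = 1/2 ; C = +0.707107

+√(1/2) ≈ +0.707107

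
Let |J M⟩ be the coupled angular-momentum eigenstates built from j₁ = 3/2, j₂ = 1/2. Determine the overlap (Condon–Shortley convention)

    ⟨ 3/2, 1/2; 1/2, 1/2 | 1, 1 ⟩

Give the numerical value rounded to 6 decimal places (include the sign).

-0.500000

√[3·1!2!0!/4! · 2!1!1!0!2!0!] = √(1)
  +(−1)^1/∏(1,0,0,0,2,0)! = -1/2  (running -1/2)
⟨..|..⟩ = √(1)·(-1/2) = -0.500000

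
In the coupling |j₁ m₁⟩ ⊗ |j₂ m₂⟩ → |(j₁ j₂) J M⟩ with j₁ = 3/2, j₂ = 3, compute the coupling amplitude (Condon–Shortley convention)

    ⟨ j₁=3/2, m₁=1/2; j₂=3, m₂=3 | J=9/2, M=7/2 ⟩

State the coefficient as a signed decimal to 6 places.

triangle: 0!*3!*6!/10! = 4320/3628800
(j±m)!: 2!*1!*6!*0!*8!*1! = 58060800
prefactor² = (2J+1)*Δ*N² = 691200
  k=0: +1/(0!*0!*1!*6!*2!*0!) = 1/1440
Σ = 1/1440  ⇒  CG² = 691200*1/1440² = 1/3
CG = +√(1/3) = +0.577350

+0.577350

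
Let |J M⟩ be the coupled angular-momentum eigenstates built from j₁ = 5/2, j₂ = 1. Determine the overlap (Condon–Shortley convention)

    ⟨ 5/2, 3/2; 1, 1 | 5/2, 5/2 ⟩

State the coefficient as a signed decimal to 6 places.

√[6·1!4!1!/7! · 4!1!2!0!5!0!] = √(1152/7)
  +(−1)^1/∏(1,0,0,1,4,0)! = -1/24  (running -1/24)
⟨..|..⟩ = √(1152/7)·(-1/24) = -0.534522

-0.534522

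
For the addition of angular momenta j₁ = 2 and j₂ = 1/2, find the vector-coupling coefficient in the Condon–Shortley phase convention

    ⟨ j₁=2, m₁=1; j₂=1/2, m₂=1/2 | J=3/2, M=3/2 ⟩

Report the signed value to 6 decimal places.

−√(1/5) = -0.447214

j₁+j₂−J=1  J+j₁−j₂=3  J−j₁+j₂=0  j₁+j₂+J+1=5
(j₁±m₁, j₂±m₂, J±M) = (3,1,1,0,3,0)
P² = 36/5
sum k=1..1:
  [1] −1/6 = -1/6
S = -1/6
C² = P²·S² = 1/5 ; C = -0.447214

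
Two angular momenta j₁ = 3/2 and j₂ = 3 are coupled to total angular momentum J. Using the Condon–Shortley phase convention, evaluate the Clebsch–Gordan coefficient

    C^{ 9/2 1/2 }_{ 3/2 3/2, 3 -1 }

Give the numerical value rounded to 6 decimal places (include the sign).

triangle: 0!·3!·6!/10! = 4320/3628800
(j±m)!: 3!·0!·2!·4!·5!·4! = 829440
prefactor² = (2J+1)·Δ·N² = 69120/7
  k=0: +1/(0!·0!·0!·2!·3!·4!) = 1/288
Σ = 1/288  ⇒  CG² = 69120/7·1/288² = 5/42
CG = +√(5/42) = +0.345033

+√(5/42) ≈ +0.345033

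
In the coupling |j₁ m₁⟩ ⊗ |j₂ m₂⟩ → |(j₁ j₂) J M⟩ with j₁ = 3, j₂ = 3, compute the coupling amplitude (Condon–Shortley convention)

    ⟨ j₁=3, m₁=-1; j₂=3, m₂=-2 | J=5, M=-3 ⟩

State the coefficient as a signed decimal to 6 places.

j₁+j₂−J=1  J+j₁−j₂=5  J−j₁+j₂=5  j₁+j₂+J+1=12
(j₁±m₁, j₂±m₂, J±M) = (2,4,1,5,2,8)
P² = 153600
sum k=0..1:
  [0] +1/576 = 1/576
  [1] −1/1440 = -1/1440
S = 1/960
C² = P²·S² = 1/6 ; C = +0.408248

+0.408248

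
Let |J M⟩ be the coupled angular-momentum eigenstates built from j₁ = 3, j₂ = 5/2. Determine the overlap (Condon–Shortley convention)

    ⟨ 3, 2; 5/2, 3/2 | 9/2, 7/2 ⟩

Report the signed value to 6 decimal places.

+√(1/99) = +0.100504

√[10·1!5!4!/11! · 5!1!4!1!8!1!] = √(921600/11)
  +(−1)^0/∏(0,1,1,4,4,0)! = 1/576  (running 1/576)
  +(−1)^1/∏(1,0,0,3,5,1)! = -1/720  (running 1/2880)
⟨..|..⟩ = √(921600/11)·(1/2880) = +0.100504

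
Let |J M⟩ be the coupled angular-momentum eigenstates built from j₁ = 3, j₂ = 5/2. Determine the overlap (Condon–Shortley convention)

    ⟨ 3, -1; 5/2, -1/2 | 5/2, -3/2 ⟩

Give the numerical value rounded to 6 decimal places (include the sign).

j₁+j₂−J=3  J+j₁−j₂=3  J−j₁+j₂=2  j₁+j₂+J+1=9
(j₁±m₁, j₂±m₂, J±M) = (2,4,2,3,1,4)
P² = 576/35
sum k=1..2:
  [1] −1/12 = -1/12
  [2] +1/8 = 1/8
S = 1/24
C² = P²·S² = 1/35 ; C = +0.169031

+0.169031  (= +√(1/35))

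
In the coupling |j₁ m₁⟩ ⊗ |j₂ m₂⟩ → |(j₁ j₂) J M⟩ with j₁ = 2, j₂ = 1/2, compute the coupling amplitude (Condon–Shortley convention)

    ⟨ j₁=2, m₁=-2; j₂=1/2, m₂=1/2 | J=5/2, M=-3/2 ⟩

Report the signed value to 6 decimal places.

triangle: 0!·4!·1!/6! = 24/720
(j±m)!: 0!·4!·1!·0!·1!·4! = 576
prefactor² = (2J+1)·Δ·N² = 576/5
  k=0: +1/(0!·0!·4!·1!·0!·0!) = 1/24
Σ = 1/24  ⇒  CG² = 576/5·1/24² = 1/5
CG = +√(1/5) = +0.447214

+√(1/5) ≈ +0.447214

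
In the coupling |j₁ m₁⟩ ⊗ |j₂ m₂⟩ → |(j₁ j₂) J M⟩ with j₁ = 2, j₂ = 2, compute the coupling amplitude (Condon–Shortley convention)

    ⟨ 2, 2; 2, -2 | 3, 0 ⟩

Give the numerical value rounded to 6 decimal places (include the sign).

+0.316228  (= +√(1/10))

j₁+j₂−J=1  J+j₁−j₂=3  J−j₁+j₂=3  j₁+j₂+J+1=8
(j₁±m₁, j₂±m₂, J±M) = (4,0,0,4,3,3)
P² = 648/5
sum k=0..0:
  [0] +1/36 = 1/36
S = 1/36
C² = P²·S² = 1/10 ; C = +0.316228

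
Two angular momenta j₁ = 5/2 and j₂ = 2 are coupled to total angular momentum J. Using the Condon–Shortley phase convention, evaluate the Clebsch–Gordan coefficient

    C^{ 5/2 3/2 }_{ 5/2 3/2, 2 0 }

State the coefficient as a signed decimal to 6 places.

-0.119523  (= −√(1/70))

j₁+j₂−J=2  J+j₁−j₂=3  J−j₁+j₂=2  j₁+j₂+J+1=8
(j₁±m₁, j₂±m₂, J±M) = (4,1,2,2,4,1)
P² = 288/35
sum k=0..1:
  [0] +1/8 = 1/8
  [1] −1/6 = -1/6
S = -1/24
C² = P²·S² = 1/70 ; C = -0.119523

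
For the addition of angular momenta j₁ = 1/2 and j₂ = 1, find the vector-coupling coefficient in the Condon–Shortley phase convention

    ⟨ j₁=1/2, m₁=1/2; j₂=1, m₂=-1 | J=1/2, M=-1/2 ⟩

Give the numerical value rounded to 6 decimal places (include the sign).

j₁+j₂−J=1  J+j₁−j₂=0  J−j₁+j₂=1  j₁+j₂+J+1=3
(j₁±m₁, j₂±m₂, J±M) = (1,0,0,2,0,1)
P² = 2/3
sum k=0..0:
  [0] +1/1 = 1
S = 1
C² = P²·S² = 2/3 ; C = +0.816497

+0.816497  (= +√(2/3))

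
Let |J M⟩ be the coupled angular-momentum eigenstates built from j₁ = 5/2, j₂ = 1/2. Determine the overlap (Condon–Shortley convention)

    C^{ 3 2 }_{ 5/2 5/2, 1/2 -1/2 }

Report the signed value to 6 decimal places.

j₁+j₂−J=0  J+j₁−j₂=5  J−j₁+j₂=1  j₁+j₂+J+1=7
(j₁±m₁, j₂±m₂, J±M) = (5,0,0,1,5,1)
P² = 2400
sum k=0..0:
  [0] +1/120 = 1/120
S = 1/120
C² = P²·S² = 1/6 ; C = +0.408248

+√(1/6) ≈ +0.408248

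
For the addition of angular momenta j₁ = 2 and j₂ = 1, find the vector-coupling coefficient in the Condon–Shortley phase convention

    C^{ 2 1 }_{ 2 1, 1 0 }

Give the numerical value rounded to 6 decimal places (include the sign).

+√(1/6) ≈ +0.408248

√[5·1!3!1!/6! · 3!1!1!1!3!1!] = √(3/2)
  +(−1)^0/∏(0,1,1,1,2,0)! = 1/2  (running 1/2)
  +(−1)^1/∏(1,0,0,0,3,1)! = -1/6  (running 1/3)
⟨..|..⟩ = √(3/2)·(1/3) = +0.408248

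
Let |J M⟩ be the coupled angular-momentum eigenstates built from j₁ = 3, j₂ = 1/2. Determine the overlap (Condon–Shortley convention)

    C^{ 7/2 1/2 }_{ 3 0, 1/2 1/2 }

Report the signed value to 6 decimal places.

triangle: 0!*6!*1!/8! = 720/40320
(j±m)!: 3!*3!*1!*0!*4!*3! = 5184
prefactor² = (2J+1)*Δ*N² = 5184/7
  k=0: +1/(0!*0!*3!*1!*3!*0!) = 1/36
Σ = 1/36  ⇒  CG² = 5184/7*1/36² = 4/7
CG = +√(4/7) = +0.755929

+0.755929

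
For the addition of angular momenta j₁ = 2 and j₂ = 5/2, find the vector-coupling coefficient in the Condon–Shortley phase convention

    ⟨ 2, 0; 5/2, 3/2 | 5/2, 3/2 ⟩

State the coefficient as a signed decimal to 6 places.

triangle: 2!·2!·3!/8! = 24/40320
(j±m)!: 2!·2!·4!·1!·4!·1! = 2304
prefactor² = (2J+1)·Δ·N² = 288/35
  k=1: −1/(1!·1!·1!·3!·1!·0!) = -1/6
  k=2: +1/(2!·0!·0!·2!·2!·1!) = 1/8
Σ = -1/24  ⇒  CG² = 288/35·(-1/24)² = 1/70
CG = −√(1/70) = -0.119523

−√(1/70) = -0.119523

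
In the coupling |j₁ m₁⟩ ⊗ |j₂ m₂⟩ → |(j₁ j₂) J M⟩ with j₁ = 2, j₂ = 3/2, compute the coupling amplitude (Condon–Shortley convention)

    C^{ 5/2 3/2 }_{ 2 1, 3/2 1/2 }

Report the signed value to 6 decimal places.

+0.169031

j₁+j₂−J=1  J+j₁−j₂=3  J−j₁+j₂=2  j₁+j₂+J+1=7
(j₁±m₁, j₂±m₂, J±M) = (3,1,2,1,4,1)
P² = 144/35
sum k=0..1:
  [0] +1/4 = 1/4
  [1] −1/6 = -1/6
S = 1/12
C² = P²·S² = 1/35 ; C = +0.169031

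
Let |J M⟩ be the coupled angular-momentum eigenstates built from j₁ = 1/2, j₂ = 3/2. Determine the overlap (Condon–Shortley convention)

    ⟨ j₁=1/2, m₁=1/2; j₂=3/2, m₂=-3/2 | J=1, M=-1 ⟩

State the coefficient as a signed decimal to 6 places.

triangle: 1!·0!·2!/4! = 2/24
(j±m)!: 1!·0!·0!·3!·0!·2! = 12
prefactor² = (2J+1)·Δ·N² = 3
  k=0: +1/(0!·1!·0!·0!·0!·2!) = 1/2
Σ = 1/2  ⇒  CG² = 3·1/2² = 3/4
CG = +√(3/4) = +0.866025

+√(3/4) ≈ +0.866025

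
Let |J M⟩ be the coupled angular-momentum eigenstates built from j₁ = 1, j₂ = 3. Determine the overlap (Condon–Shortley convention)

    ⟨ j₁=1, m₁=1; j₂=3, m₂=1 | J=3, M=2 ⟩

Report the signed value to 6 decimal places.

triangle: 1!*1!*5!/8! = 120/40320
(j±m)!: 2!*0!*4!*2!*5!*1! = 11520
prefactor² = (2J+1)*Δ*N² = 240
  k=0: +1/(0!*1!*0!*4!*1!*1!) = 1/24
Σ = 1/24  ⇒  CG² = 240*1/24² = 5/12
CG = +√(5/12) = +0.645497

+0.645497  (= +√(5/12))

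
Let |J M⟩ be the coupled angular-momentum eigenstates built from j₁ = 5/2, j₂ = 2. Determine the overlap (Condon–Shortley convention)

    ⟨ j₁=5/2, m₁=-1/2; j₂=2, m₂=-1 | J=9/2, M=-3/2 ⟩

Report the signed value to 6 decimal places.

+0.690066  (= +√(10/21))

triangle: 0!×5!×4!/10! = 2880/3628800
(j±m)!: 2!×3!×1!×3!×3!×6! = 311040
prefactor² = (2J+1)×Δ×N² = 17280/7
  k=0: +1/(0!×0!×3!×1!×2!×3!) = 1/72
Σ = 1/72  ⇒  CG² = 17280/7×1/72² = 10/21
CG = +√(10/21) = +0.690066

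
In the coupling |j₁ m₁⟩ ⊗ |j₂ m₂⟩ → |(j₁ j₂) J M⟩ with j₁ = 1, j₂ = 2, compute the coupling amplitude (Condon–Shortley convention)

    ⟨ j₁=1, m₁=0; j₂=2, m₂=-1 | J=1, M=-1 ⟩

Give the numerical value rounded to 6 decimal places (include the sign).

j₁+j₂−J=2  J+j₁−j₂=0  J−j₁+j₂=2  j₁+j₂+J+1=5
(j₁±m₁, j₂±m₂, J±M) = (1,1,1,3,0,2)
P² = 6/5
sum k=1..1:
  [1] −1/2 = -1/2
S = -1/2
C² = P²·S² = 3/10 ; C = -0.547723

−√(3/10) = -0.547723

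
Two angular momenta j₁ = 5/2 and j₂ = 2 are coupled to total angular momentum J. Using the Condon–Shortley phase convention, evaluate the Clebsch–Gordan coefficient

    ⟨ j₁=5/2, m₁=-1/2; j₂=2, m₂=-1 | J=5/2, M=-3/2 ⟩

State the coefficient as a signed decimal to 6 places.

-0.414039

√[6·2!3!2!/8! · 2!3!1!3!1!4!] = √(216/35)
  +(−1)^0/∏(0,2,3,1,0,1)! = 1/12  (running 1/12)
  +(−1)^1/∏(1,1,2,0,1,2)! = -1/4  (running -1/6)
⟨..|..⟩ = √(216/35)·(-1/6) = -0.414039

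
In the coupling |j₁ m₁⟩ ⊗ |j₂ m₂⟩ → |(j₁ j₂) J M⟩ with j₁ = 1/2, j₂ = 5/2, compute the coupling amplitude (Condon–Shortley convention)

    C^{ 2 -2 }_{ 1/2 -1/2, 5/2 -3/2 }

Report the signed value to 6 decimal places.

j₁+j₂−J=1  J+j₁−j₂=0  J−j₁+j₂=4  j₁+j₂+J+1=6
(j₁±m₁, j₂±m₂, J±M) = (0,1,1,4,0,4)
P² = 96
sum k=1..1:
  [1] −1/24 = -1/24
S = -1/24
C² = P²·S² = 1/6 ; C = -0.408248

−√(1/6) = -0.408248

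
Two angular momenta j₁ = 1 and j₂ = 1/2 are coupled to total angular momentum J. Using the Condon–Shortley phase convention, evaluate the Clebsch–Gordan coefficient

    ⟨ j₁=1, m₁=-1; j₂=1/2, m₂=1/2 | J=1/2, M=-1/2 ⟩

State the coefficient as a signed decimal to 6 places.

-0.816497  (= −√(2/3))

√[2·1!1!0!/3! · 0!2!1!0!0!1!] = √(2/3)
  +(−1)^1/∏(1,0,1,0,0,0)! = -1  (running -1)
⟨..|..⟩ = √(2/3)·(-1) = -0.816497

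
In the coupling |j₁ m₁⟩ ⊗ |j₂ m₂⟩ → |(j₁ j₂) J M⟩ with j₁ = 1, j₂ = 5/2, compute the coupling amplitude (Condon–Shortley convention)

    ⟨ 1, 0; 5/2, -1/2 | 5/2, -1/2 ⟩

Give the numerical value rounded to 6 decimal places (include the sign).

+√(1/35) ≈ +0.169031

triangle: 1!*1!*4!/7! = 24/5040
(j±m)!: 1!*1!*2!*3!*2!*3! = 144
prefactor² = (2J+1)*Δ*N² = 144/35
  k=0: +1/(0!*1!*1!*2!*0!*2!) = 1/4
  k=1: −1/(1!*0!*0!*1!*1!*3!) = -1/6
Σ = 1/12  ⇒  CG² = 144/35*1/12² = 1/35
CG = +√(1/35) = +0.169031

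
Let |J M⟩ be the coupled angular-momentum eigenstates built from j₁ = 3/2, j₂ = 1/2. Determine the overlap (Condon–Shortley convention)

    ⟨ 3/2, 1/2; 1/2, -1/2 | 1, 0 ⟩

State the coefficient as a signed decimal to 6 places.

√[3·1!2!0!/4! · 2!1!0!1!1!1!] = √(1/2)
  +(−1)^0/∏(0,1,1,0,1,0)! = 1  (running 1)
⟨..|..⟩ = √(1/2)·(1) = +0.707107

+0.707107  (= +√(1/2))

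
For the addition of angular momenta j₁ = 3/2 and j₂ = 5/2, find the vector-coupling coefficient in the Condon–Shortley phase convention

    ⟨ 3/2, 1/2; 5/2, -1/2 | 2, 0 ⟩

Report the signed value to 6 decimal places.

-0.267261  (= −√(1/14))

√[5·2!1!3!/7! · 2!1!2!3!2!2!] = √(8/7)
  +(−1)^0/∏(0,2,1,2,0,1)! = 1/4  (running 1/4)
  +(−1)^1/∏(1,1,0,1,1,2)! = -1/2  (running -1/4)
⟨..|..⟩ = √(8/7)·(-1/4) = -0.267261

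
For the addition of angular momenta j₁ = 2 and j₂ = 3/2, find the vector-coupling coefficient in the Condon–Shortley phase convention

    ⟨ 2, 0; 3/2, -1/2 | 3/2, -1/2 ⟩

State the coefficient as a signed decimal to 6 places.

√[4·2!2!1!/6! · 2!2!1!2!1!2!] = √(16/45)
  +(−1)^0/∏(0,2,2,1,0,0)! = 1/4  (running 1/4)
  +(−1)^1/∏(1,1,1,0,1,1)! = -1  (running -3/4)
⟨..|..⟩ = √(16/45)·(-3/4) = -0.447214

−√(1/5) ≈ -0.447214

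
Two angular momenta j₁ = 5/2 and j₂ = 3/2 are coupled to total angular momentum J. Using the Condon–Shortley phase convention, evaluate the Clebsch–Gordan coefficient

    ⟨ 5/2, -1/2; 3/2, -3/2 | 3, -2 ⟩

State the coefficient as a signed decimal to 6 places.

+√(1/2) = +0.707107

√[7·1!4!2!/8! · 2!3!0!3!1!5!] = √(72)
  +(−1)^0/∏(0,1,3,0,1,2)! = 1/12  (running 1/12)
⟨..|..⟩ = √(72)·(1/12) = +0.707107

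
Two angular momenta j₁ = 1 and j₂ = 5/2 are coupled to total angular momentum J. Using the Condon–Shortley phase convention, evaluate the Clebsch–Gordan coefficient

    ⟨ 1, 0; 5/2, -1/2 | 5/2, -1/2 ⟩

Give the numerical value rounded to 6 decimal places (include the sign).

+0.169031

√[6·1!1!4!/7! · 1!1!2!3!2!3!] = √(144/35)
  +(−1)^0/∏(0,1,1,2,0,2)! = 1/4  (running 1/4)
  +(−1)^1/∏(1,0,0,1,1,3)! = -1/6  (running 1/12)
⟨..|..⟩ = √(144/35)·(1/12) = +0.169031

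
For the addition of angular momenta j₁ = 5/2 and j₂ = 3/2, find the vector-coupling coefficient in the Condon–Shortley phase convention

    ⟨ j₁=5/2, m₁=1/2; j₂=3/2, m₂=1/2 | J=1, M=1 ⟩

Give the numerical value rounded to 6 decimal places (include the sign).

j₁+j₂−J=3  J+j₁−j₂=2  J−j₁+j₂=0  j₁+j₂+J+1=6
(j₁±m₁, j₂±m₂, J±M) = (3,2,2,1,2,0)
P² = 12/5
sum k=2..2:
  [2] +1/4 = 1/4
S = 1/4
C² = P²·S² = 3/20 ; C = +0.387298

+√(3/20) = +0.387298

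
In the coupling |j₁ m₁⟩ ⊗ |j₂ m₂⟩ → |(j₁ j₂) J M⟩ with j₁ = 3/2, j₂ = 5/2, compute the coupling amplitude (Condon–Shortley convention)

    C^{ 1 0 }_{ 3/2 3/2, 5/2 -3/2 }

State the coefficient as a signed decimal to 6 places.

j₁+j₂−J=3  J+j₁−j₂=0  J−j₁+j₂=2  j₁+j₂+J+1=6
(j₁±m₁, j₂±m₂, J±M) = (3,0,1,4,1,1)
P² = 36/5
sum k=0..0:
  [0] +1/6 = 1/6
S = 1/6
C² = P²·S² = 1/5 ; C = +0.447214

+√(1/5) ≈ +0.447214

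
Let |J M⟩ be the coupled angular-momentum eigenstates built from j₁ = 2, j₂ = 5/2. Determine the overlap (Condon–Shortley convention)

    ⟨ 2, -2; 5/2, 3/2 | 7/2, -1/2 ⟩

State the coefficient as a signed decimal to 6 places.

−√(64/315) = -0.450749

triangle: 1!*3!*4!/9! = 144/362880
(j±m)!: 0!*4!*4!*1!*3!*4! = 82944
prefactor² = (2J+1)*Δ*N² = 9216/35
  k=1: −1/(1!*0!*3!*3!*0!*1!) = -1/36
Σ = -1/36  ⇒  CG² = 9216/35*(-1/36)² = 64/315
CG = −√(64/315) = -0.450749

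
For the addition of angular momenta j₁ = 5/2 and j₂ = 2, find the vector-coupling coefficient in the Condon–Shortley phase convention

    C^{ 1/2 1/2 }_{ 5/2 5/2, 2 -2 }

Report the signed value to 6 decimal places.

+√(1/3) ≈ +0.577350

j₁+j₂−J=4  J+j₁−j₂=1  J−j₁+j₂=0  j₁+j₂+J+1=6
(j₁±m₁, j₂±m₂, J±M) = (5,0,0,4,1,0)
P² = 192
sum k=0..0:
  [0] +1/24 = 1/24
S = 1/24
C² = P²·S² = 1/3 ; C = +0.577350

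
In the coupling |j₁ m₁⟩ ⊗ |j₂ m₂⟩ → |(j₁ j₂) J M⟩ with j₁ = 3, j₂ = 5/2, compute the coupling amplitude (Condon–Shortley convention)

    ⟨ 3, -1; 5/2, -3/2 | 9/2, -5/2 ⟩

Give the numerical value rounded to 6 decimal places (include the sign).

√[10·1!5!4!/11! · 2!4!1!4!2!7!] = √(92160/11)
  +(−1)^0/∏(0,1,4,1,1,3)! = 1/144  (running 1/144)
  +(−1)^1/∏(1,0,3,0,2,4)! = -1/288  (running 1/288)
⟨..|..⟩ = √(92160/11)·(1/288) = +0.317821

+0.317821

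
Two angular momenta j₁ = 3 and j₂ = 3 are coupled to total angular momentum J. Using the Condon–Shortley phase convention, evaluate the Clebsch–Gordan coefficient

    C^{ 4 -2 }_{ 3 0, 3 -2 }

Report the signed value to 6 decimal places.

+0.139573  (= +√(3/154))

triangle: 2!*4!*4!/11! = 1152/39916800
(j±m)!: 3!*3!*1!*5!*2!*6! = 6220800
prefactor² = (2J+1)*Δ*N² = 124416/77
  k=0: +1/(0!*2!*3!*1!*1!*3!) = 1/72
  k=1: −1/(1!*1!*2!*0!*2!*4!) = -1/96
Σ = 1/288  ⇒  CG² = 124416/77*1/288² = 3/154
CG = +√(3/154) = +0.139573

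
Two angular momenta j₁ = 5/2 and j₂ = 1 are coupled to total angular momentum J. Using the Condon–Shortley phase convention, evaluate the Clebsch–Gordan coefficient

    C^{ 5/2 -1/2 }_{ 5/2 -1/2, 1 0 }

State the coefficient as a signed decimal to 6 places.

j₁+j₂−J=1  J+j₁−j₂=4  J−j₁+j₂=1  j₁+j₂+J+1=7
(j₁±m₁, j₂±m₂, J±M) = (2,3,1,1,2,3)
P² = 144/35
sum k=0..1:
  [0] +1/6 = 1/6
  [1] −1/4 = -1/4
S = -1/12
C² = P²·S² = 1/35 ; C = -0.169031

−√(1/35) = -0.169031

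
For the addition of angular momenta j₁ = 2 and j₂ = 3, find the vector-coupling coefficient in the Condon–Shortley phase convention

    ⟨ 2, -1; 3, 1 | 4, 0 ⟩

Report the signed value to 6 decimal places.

√[9·1!3!5!/10! · 1!3!4!2!4!4!] = √(10368/35)
  +(−1)^0/∏(0,1,3,4,0,1)! = 1/144  (running 1/144)
  +(−1)^1/∏(1,0,2,3,1,2)! = -1/24  (running -5/144)
⟨..|..⟩ = √(10368/35)·(-5/144) = -0.597614

-0.597614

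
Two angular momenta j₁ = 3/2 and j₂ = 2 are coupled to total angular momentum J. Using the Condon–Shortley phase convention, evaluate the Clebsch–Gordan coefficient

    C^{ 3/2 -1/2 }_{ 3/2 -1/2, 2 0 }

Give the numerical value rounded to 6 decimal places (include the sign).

√[4·2!1!2!/6! · 1!2!2!2!1!2!] = √(16/45)
  +(−1)^1/∏(1,1,1,1,0,1)! = -1  (running -1)
  +(−1)^2/∏(2,0,0,0,1,2)! = 1/4  (running -3/4)
⟨..|..⟩ = √(16/45)·(-3/4) = -0.447214

−√(1/5) ≈ -0.447214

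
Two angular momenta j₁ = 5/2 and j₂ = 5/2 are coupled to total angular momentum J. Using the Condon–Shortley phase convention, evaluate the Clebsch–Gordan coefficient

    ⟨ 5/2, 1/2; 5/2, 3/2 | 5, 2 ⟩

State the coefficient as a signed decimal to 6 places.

+√(5/12) ≈ +0.645497

triangle: 0!·5!·5!/11! = 14400/39916800
(j±m)!: 3!·2!·4!·1!·7!·3! = 8709120
prefactor² = (2J+1)·Δ·N² = 34560
  k=0: +1/(0!·0!·2!·4!·3!·1!) = 1/288
Σ = 1/288  ⇒  CG² = 34560·1/288² = 5/12
CG = +√(5/12) = +0.645497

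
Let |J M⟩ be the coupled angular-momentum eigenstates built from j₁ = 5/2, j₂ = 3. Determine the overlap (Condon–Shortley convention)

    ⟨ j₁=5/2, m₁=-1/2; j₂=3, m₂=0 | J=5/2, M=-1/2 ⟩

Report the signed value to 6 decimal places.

+√(8/105) = +0.276026

√[6·3!2!3!/9! · 2!3!3!3!2!3!] = √(216/35)
  +(−1)^1/∏(1,2,2,2,0,1)! = -1/8  (running -1/8)
  +(−1)^2/∏(2,1,1,1,1,2)! = 1/4  (running 1/8)
  +(−1)^3/∏(3,0,0,0,2,3)! = -1/72  (running 1/9)
⟨..|..⟩ = √(216/35)·(1/9) = +0.276026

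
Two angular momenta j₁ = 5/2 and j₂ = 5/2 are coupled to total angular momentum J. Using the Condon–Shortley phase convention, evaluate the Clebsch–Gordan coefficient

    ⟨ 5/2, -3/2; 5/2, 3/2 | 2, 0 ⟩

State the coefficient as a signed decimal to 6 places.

√[5·3!2!2!/8! · 1!4!4!1!2!2!] = √(48/7)
  +(−1)^2/∏(2,1,2,2,0,0)! = 1/8  (running 1/8)
  +(−1)^3/∏(3,0,1,1,1,1)! = -1/6  (running -1/24)
⟨..|..⟩ = √(48/7)·(-1/24) = -0.109109

−√(1/84) ≈ -0.109109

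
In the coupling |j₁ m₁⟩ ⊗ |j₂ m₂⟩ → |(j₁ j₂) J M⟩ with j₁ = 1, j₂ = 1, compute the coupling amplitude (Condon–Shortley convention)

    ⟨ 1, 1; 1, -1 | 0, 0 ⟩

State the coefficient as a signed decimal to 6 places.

triangle: 2!*0!*0!/3! = 2/6
(j±m)!: 2!*0!*0!*2!*0!*0! = 4
prefactor² = (2J+1)*Δ*N² = 4/3
  k=0: +1/(0!*2!*0!*0!*0!*0!) = 1/2
Σ = 1/2  ⇒  CG² = 4/3*1/2² = 1/3
CG = +√(1/3) = +0.577350

+√(1/3) = +0.577350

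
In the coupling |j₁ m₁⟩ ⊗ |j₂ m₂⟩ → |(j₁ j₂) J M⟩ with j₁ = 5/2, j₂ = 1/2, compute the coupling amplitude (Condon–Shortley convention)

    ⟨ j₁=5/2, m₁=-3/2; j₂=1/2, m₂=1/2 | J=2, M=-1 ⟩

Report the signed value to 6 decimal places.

√[5·1!4!0!/6! · 1!4!1!0!1!3!] = √(24)
  +(−1)^1/∏(1,0,3,0,1,0)! = -1/6  (running -1/6)
⟨..|..⟩ = √(24)·(-1/6) = -0.816497

−√(2/3) = -0.816497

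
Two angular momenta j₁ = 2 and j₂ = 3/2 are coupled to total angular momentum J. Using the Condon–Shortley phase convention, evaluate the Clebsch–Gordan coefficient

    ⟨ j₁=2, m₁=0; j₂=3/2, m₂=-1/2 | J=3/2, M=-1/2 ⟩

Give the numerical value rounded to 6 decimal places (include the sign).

-0.447214  (= −√(1/5))

√[4·2!2!1!/6! · 2!2!1!2!1!2!] = √(16/45)
  +(−1)^0/∏(0,2,2,1,0,0)! = 1/4  (running 1/4)
  +(−1)^1/∏(1,1,1,0,1,1)! = -1  (running -3/4)
⟨..|..⟩ = √(16/45)·(-3/4) = -0.447214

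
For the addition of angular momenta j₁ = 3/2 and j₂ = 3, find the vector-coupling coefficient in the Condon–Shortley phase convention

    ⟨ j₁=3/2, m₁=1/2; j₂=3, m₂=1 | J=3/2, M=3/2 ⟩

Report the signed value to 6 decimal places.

-0.338062

triangle: 3!*0!*3!/7! = 36/5040
(j±m)!: 2!*1!*4!*2!*3!*0! = 576
prefactor² = (2J+1)*Δ*N² = 576/35
  k=1: −1/(1!*2!*0!*3!*0!*0!) = -1/12
Σ = -1/12  ⇒  CG² = 576/35*(-1/12)² = 4/35
CG = −√(4/35) = -0.338062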